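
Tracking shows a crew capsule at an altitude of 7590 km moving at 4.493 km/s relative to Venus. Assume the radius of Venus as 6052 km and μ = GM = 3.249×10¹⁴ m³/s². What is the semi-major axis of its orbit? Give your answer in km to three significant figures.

r = 6052 + 7590 = 13642 km = 1.364×10⁷ m.
Specific orbital energy ε = v²/2 − μ/r = (4493)²/2 − 3.249×10¹⁴/1.364×10⁷ = -1.372×10⁷ J/kg.
Since ε = −μ/(2a), a = −μ/(2ε) = 1.184×10⁷ m = 11838 km.

a ≈ 11800 km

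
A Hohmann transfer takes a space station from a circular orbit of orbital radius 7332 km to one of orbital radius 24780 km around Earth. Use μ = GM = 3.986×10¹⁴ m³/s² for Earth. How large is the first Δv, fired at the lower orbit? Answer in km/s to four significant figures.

Δv ≈ 1.787 km/s

r₁ = 7332 km = 7.332×10⁶ m.
r₂ = 24780 km = 2.478×10⁷ m.
Transfer ellipse a_t = (r₁ + r₂)/2 = 1.606×10⁷ m.
At r₁: circular v_c1 = √(μ/r₁) = 7373 m/s; transfer-perigee v_p = √[μ(2/r₁ − 1/a_t)] = 9160 m/s.
Δv₁ = v_p − v_c1 = 1787 m/s.
= 1.787 km/s.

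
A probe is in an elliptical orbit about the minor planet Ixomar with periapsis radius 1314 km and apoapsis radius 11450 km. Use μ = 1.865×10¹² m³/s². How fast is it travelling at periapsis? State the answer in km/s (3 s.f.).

Semi-major axis a = (r_p + r_a)/2 = 6382.0 km = 6.382×10⁶ m.
Vis-viva: v² = μ(2/r − 1/a) = 1.865×10¹² × (1.522×10⁻⁶ − 1.567×10⁻⁷) = 2.546×10⁶ m²/s².
v = 1596 m/s = 1.596 km/s.

v ≈ 1.60 km/s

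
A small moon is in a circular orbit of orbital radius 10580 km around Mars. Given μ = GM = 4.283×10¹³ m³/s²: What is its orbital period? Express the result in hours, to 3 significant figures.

T ≈ 9.18 hours

r = 10580 km = 1.058×10⁷ m.
Kepler's third law: T = 2π√(r³/μ) = 2π√((1.058×10⁷)³ / 4.283×10¹³).
r³/μ = 2.765×10⁷ s², so T = 2π × 5.258×10³ = 3.304×10⁴ s.
Converting: 3.304×10⁴ s ÷ 3600 = 9.178 hours.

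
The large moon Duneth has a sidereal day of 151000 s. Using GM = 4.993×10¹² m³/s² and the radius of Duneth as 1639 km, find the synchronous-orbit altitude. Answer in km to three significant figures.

h_sync ≈ 12600 km

A synchronous orbit has period T, so by Kepler's third law a = (μT²/4π²)^(1/3).
μT²/4π² = 4.993×10¹² × (1.510×10⁵)² / 39.48 = 2.884×10²¹ m³.
a = 1.423×10⁷ m = 14234 km.
Altitude h = a − R = 14234 − 1639 = 12595 km.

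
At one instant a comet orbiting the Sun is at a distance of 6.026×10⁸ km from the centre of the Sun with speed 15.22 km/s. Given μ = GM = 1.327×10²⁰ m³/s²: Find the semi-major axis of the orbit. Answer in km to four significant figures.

r = 6.026×10¹¹ m.
Specific orbital energy ε = v²/2 − μ/r = (15220)²/2 − 1.327×10²⁰/6.026×10¹¹ = -1.044×10⁸ J/kg.
Since ε = −μ/(2a), a = −μ/(2ε) = 6.356×10¹¹ m = 6.3561×10⁸ km.

a ≈ 6.356×10⁸ km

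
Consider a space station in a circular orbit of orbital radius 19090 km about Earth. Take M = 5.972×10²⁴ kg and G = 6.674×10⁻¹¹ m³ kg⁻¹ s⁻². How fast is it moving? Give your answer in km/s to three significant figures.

v ≈ 4.57 km/s

μ = GM = 6.674×10⁻¹¹ × 5.972×10²⁴ = 3.986×10¹⁴ m³/s².
r = 19090 km = 1.909×10⁷ m.
For a circular orbit v = √(μ/r) = √(3.986×10¹⁴ / 1.909×10⁷) = √(2.088×10⁷) = 4569 m/s.
That is 4.569 km/s.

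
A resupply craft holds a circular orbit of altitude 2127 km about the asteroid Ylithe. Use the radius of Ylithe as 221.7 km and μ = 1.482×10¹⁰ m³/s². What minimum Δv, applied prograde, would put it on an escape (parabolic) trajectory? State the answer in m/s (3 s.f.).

Δv ≈ 32.9 m/s

r = 221.7 + 2127 = 2348.7 km = 2.3487×10⁶ m.
Circular speed v_c = √(μ/r) = 79.43 m/s.
Escape speed v_esc = √(2μ/r) = √2 × v_c = 112.3 m/s.
Δv = v_esc − v_c = 32.90 m/s.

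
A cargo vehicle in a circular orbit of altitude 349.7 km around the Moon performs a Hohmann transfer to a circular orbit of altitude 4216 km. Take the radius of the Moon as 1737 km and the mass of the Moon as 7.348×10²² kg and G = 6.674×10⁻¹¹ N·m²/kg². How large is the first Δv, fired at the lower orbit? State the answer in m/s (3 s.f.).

μ = GM = 6.674×10⁻¹¹ × 7.348×10²² = 4.904×10¹² m³/s².
r₁ = 1737 + 349.7 = 2086.7 km = 2.0867×10⁶ m.
r₂ = 1737 + 4216 = 5953.0 km = 5.9530×10⁶ m.
Transfer ellipse a_t = (r₁ + r₂)/2 = 4.020×10⁶ m.
At r₁: circular v_c1 = √(μ/r₁) = 1533 m/s; transfer-perilune v_p = √[μ(2/r₁ − 1/a_t)] = 1866 m/s.
Δv₁ = v_p − v_c1 = 332.5 m/s.

Δv ≈ 333 m/s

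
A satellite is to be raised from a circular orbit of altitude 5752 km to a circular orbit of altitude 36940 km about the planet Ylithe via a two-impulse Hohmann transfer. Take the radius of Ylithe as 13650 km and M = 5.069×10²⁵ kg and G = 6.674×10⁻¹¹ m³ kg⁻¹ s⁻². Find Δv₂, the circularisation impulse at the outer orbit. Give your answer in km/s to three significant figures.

μ = GM = 6.674×10⁻¹¹ × 5.069×10²⁵ = 3.383×10¹⁵ m³/s².
r₁ = 13650 + 5752 = 19402 km = 1.9402×10⁷ m.
r₂ = 13650 + 36940 = 50590 km = 5.0590×10⁷ m.
Transfer ellipse a_t = (r₁ + r₂)/2 = 3.500×10⁷ m.
At r₁: circular v_c1 = √(μ/r₁) = 13200 m/s; transfer-periapsis v_p = √[μ(2/r₁ − 1/a_t)] = 15880 m/s.
At r₂: circular v_c2 = √(μ/r₂) = 8178 m/s; transfer-apoapsis v_a = √[μ(2/r₂ − 1/a_t)] = 6089 m/s.
Δv₂ = v_c2 − v_a = 2089 m/s.
= 2.089 km/s.

Δv ≈ 2.09 km/s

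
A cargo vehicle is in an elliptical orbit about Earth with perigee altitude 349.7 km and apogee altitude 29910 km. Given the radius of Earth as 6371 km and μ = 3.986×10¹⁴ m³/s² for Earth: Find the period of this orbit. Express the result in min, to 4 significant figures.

r_p = 6371 + 349.7 = 6720.7 km = 6.7207×10⁶ m.
r_a = 6371 + 29910 = 36281 km = 3.6281×10⁷ m.
Semi-major axis a = (r_p + r_a)/2 = (6720.7 + 36281)/2 = 21501 km = 2.150×10⁷ m.
By Kepler's third law T = 2π√(a³/μ) = 2π × 4.994×10³ = 3.138×10⁴ s.
= 522.9 min.

T ≈ 522.9 min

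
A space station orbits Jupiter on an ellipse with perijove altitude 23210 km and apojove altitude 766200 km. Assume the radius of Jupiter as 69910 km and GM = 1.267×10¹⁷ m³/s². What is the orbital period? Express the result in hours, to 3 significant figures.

T ≈ 49.1 hours

r_p = 69910 + 23210 = 93120 km = 9.3120×10⁷ m.
r_a = 69910 + 766200 = 836110 km = 8.3611×10⁸ m.
Semi-major axis a = (r_p + r_a)/2 = (93120 + 8.3611×10⁵)/2 = 4.6462×10⁵ km = 4.646×10⁸ m.
By Kepler's third law T = 2π√(a³/μ) = 2π × 2.814×10⁴ = 1.768×10⁵ s.
= 49.11 hours.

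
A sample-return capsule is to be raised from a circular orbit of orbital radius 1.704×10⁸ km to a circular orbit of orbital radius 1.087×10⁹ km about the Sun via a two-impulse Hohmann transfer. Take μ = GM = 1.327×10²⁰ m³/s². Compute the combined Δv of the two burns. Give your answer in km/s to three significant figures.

r₁ = 1.704×10⁸ km = 1.704×10¹¹ m.
r₂ = 1.087×10⁹ km = 1.087×10¹² m.
Transfer ellipse a_t = (r₁ + r₂)/2 = 6.287×10¹¹ m.
At r₁: circular v_c1 = √(μ/r₁) = 27910 m/s; transfer-perihelion v_p = √[μ(2/r₁ − 1/a_t)] = 36690 m/s.
Δv₁ = v_p − v_c1 = 8788 m/s.
At r₂: circular v_c2 = √(μ/r₂) = 11050 m/s; transfer-aphelion v_a = √[μ(2/r₂ − 1/a_t)] = 5752 m/s.
Δv₂ = v_c2 − v_a = 5297 m/s.
Total Δv = Δv₁ + Δv₂ = 14080 m/s = 14.08 km/s.

Δv_total ≈ 14.1 km/s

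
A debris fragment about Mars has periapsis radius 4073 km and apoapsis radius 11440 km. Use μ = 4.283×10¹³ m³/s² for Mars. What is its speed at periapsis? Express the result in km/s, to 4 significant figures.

v ≈ 3.938 km/s

Semi-major axis a = (r_p + r_a)/2 = 7756.5 km = 7.756×10⁶ m.
Vis-viva: v² = μ(2/r − 1/a) = 4.283×10¹³ × (4.910×10⁻⁷ − 1.289×10⁻⁷) = 1.551×10⁷ m²/s².
v = 3938 m/s = 3.938 km/s.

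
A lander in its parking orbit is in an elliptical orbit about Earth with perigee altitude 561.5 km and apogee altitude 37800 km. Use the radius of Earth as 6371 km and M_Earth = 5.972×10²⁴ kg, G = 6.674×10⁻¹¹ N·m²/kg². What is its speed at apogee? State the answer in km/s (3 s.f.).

v ≈ 1.56 km/s

μ = GM = 6.674×10⁻¹¹ × 5.972×10²⁴ = 3.986×10¹⁴ m³/s².
r_p = 6371 + 561.5 = 6932.5 km = 6.9325×10⁶ m.
r_a = 6371 + 37800 = 44171 km = 4.4171×10⁷ m.
Semi-major axis a = (r_p + r_a)/2 = 25552 km = 2.555×10⁷ m.
Vis-viva: v² = μ(2/r − 1/a) = 3.986×10¹⁴ × (4.528×10⁻⁸ − 3.914×10⁻⁸) = 2.448×10⁶ m²/s².
v = 1565 m/s = 1.565 km/s.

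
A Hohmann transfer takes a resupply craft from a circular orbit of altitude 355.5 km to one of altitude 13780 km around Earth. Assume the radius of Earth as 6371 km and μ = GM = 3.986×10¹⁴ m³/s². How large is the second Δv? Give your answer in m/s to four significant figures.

Δv ≈ 1301 m/s

r₁ = 6371 + 355.5 = 6726.5 km = 6.7265×10⁶ m.
r₂ = 6371 + 13780 = 20151 km = 2.0151×10⁷ m.
Transfer ellipse a_t = (r₁ + r₂)/2 = 1.344×10⁷ m.
At r₁: circular v_c1 = √(μ/r₁) = 7698 m/s; transfer-perigee v_p = √[μ(2/r₁ − 1/a_t)] = 9426 m/s.
At r₂: circular v_c2 = √(μ/r₂) = 4448 m/s; transfer-apogee v_a = √[μ(2/r₂ − 1/a_t)] = 3147 m/s.
Δv₂ = v_c2 − v_a = 1301 m/s.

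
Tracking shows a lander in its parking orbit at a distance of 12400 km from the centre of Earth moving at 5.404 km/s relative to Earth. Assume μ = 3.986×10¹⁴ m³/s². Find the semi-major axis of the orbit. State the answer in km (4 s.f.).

r = 1.240×10⁷ m.
Vis-viva rearranged: 1/a = 2/r − v²/μ = 1.613×10⁻⁷ − 7.326×10⁻⁸ = 8.803×10⁻⁸ m⁻¹.
a = 1.136×10⁷ m = 11360 km.

a ≈ 11360 km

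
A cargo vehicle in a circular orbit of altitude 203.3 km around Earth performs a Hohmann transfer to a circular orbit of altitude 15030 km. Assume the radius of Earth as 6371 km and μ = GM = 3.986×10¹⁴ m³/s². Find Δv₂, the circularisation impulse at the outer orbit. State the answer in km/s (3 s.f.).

Δv ≈ 1.36 km/s

r₁ = 6371 + 203.3 = 6574.3 km = 6.5743×10⁶ m.
r₂ = 6371 + 15030 = 21401 km = 2.1401×10⁷ m.
Transfer ellipse a_t = (r₁ + r₂)/2 = 1.399×10⁷ m.
At r₁: circular v_c1 = √(μ/r₁) = 7787 m/s; transfer-perigee v_p = √[μ(2/r₁ − 1/a_t)] = 9631 m/s.
At r₂: circular v_c2 = √(μ/r₂) = 4316 m/s; transfer-apogee v_a = √[μ(2/r₂ − 1/a_t)] = 2959 m/s.
Δv₂ = v_c2 − v_a = 1357 m/s.
= 1.357 km/s.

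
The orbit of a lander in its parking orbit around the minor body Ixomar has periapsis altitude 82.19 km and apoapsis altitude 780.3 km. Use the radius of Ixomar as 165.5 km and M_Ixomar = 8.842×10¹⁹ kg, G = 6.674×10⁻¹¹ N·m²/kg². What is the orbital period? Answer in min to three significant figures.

μ = GM = 6.674×10⁻¹¹ × 8.842×10¹⁹ = 5.901×10⁹ m³/s².
r_p = 165.5 + 82.19 = 247.69 km = 2.4769×10⁵ m.
r_a = 165.5 + 780.3 = 945.80 km = 9.4580×10⁵ m.
Semi-major axis a = (r_p + r_a)/2 = (247.69 + 945.80)/2 = 596.75 km = 5.967×10⁵ m.
By Kepler's third law T = 2π√(a³/μ) = 2π × 6.001×10³ = 3.770×10⁴ s.
= 628.4 min.

T ≈ 628 min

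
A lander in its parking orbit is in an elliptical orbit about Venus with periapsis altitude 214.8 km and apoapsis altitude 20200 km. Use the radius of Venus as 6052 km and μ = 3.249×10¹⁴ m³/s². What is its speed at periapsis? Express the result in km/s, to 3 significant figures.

r_p = 6052 + 214.8 = 6266.8 km = 6.2668×10⁶ m.
r_a = 6052 + 20200 = 26252 km = 2.6252×10⁷ m.
Semi-major axis a = (r_p + r_a)/2 = 16259 km = 1.626×10⁷ m.
Vis-viva: v² = μ(2/r − 1/a) = 3.249×10¹⁴ × (3.191×10⁻⁷ − 6.150×10⁻⁸) = 8.371×10⁷ m²/s².
v = 9149 m/s = 9.149 km/s.

v ≈ 9.15 km/s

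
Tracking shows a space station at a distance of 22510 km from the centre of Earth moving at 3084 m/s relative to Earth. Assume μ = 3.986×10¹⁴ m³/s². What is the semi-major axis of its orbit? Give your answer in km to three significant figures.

a ≈ 15400 km

r = 2.251×10⁷ m.
Vis-viva rearranged: 1/a = 2/r − v²/μ = 8.885×10⁻⁸ − 2.386×10⁻⁸ = 6.499×10⁻⁸ m⁻¹.
a = 1.539×10⁷ m = 15387 km.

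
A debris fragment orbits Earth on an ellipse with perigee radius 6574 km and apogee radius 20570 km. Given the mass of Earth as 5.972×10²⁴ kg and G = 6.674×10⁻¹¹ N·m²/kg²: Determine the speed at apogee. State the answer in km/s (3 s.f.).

v ≈ 3.06 km/s

μ = GM = 6.674×10⁻¹¹ × 5.972×10²⁴ = 3.986×10¹⁴ m³/s².
Semi-major axis a = (r_p + r_a)/2 = 13572 km = 1.357×10⁷ m.
Vis-viva: v² = μ(2/r − 1/a) = 3.986×10¹⁴ × (9.723×10⁻⁸ − 7.368×10⁻⁸) = 9.386×10⁶ m²/s².
v = 3064 m/s = 3.064 km/s.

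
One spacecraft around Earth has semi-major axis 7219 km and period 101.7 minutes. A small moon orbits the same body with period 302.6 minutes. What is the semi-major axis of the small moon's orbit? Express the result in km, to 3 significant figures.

a₂ ≈ 14900 km

Kepler's third law: a³ ∝ T², so a₂ = a₁ (T₂/T₁)^(2/3).
T₂/T₁ = 2.975, (T₂/T₁)^(2/3) = 2.069.
a₂ = 7219 × 2.069 = 14930 km.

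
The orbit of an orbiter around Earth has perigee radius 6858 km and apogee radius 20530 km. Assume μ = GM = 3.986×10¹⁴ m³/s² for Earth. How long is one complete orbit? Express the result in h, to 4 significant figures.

T ≈ 4.430 h

Semi-major axis a = (r_p + r_a)/2 = (6858.0 + 20530)/2 = 13694 km = 1.369×10⁷ m.
By Kepler's third law T = 2π√(a³/μ) = 2π × 2.538×10³ = 1.595×10⁴ s.
= 4.430 h.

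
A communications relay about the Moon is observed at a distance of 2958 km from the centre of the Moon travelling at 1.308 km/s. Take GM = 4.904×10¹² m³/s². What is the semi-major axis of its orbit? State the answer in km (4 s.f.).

a ≈ 3056 km

r = 2.958×10⁶ m.
Vis-viva rearranged: 1/a = 2/r − v²/μ = 6.761×10⁻⁷ − 3.489×10⁻⁷ = 3.273×10⁻⁷ m⁻¹.
a = 3.056×10⁶ m = 3055.7 km.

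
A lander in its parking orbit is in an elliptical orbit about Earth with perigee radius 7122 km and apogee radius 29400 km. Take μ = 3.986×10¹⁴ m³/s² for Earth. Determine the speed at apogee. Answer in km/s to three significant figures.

Semi-major axis a = (r_p + r_a)/2 = 18261 km = 1.826×10⁷ m.
Vis-viva: v² = μ(2/r − 1/a) = 3.986×10¹⁴ × (6.803×10⁻⁸ − 5.476×10⁻⁸) = 5.288×10⁶ m²/s².
v = 2300 m/s = 2.300 km/s.

v ≈ 2.30 km/s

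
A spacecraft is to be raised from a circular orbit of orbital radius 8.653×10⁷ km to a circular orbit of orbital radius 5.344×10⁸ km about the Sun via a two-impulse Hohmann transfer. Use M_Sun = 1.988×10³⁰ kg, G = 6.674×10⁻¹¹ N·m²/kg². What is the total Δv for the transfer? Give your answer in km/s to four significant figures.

Δv_total ≈ 19.65 km/s

μ = GM = 6.674×10⁻¹¹ × 1.988×10³⁰ = 1.327×10²⁰ m³/s².
r₁ = 8.653×10⁷ km = 8.653×10¹⁰ m.
r₂ = 5.344×10⁸ km = 5.344×10¹¹ m.
Transfer ellipse a_t = (r₁ + r₂)/2 = 3.105×10¹¹ m.
At r₁: circular v_c1 = √(μ/r₁) = 39160 m/s; transfer-perihelion v_p = √[μ(2/r₁ − 1/a_t)] = 51370 m/s.
Δv₁ = v_p − v_c1 = 12220 m/s.
At r₂: circular v_c2 = √(μ/r₂) = 15760 m/s; transfer-aphelion v_a = √[μ(2/r₂ − 1/a_t)] = 8319 m/s.
Δv₂ = v_c2 − v_a = 7438 m/s.
Total Δv = Δv₁ + Δv₂ = 19650 m/s = 19.65 km/s.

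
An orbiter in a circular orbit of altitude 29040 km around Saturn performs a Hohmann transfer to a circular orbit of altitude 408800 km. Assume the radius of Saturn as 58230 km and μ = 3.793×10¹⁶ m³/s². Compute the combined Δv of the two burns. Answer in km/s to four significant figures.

Δv_total ≈ 10.17 km/s

r₁ = 58230 + 29040 = 87270 km = 8.7270×10⁷ m.
r₂ = 58230 + 408800 = 467030 km = 4.6703×10⁸ m.
Transfer ellipse a_t = (r₁ + r₂)/2 = 2.772×10⁸ m.
At r₁: circular v_c1 = √(μ/r₁) = 20850 m/s; transfer-perikrone v_p = √[μ(2/r₁ − 1/a_t)] = 27060 m/s.
Δv₁ = v_p − v_c1 = 6215 m/s.
At r₂: circular v_c2 = √(μ/r₂) = 9012 m/s; transfer-apokrone v_a = √[μ(2/r₂ − 1/a_t)] = 5057 m/s.
Δv₂ = v_c2 − v_a = 3955 m/s.
Total Δv = Δv₁ + Δv₂ = 10170 m/s = 10.17 km/s.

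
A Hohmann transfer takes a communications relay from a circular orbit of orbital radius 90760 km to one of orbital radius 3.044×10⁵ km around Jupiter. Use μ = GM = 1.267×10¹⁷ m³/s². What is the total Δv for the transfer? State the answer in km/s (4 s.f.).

Δv_total ≈ 15.59 km/s

r₁ = 90760 km = 9.076×10⁷ m.
r₂ = 3.044×10⁵ km = 3.044×10⁸ m.
Transfer ellipse a_t = (r₁ + r₂)/2 = 1.976×10⁸ m.
At r₁: circular v_c1 = √(μ/r₁) = 37360 m/s; transfer-perijove v_p = √[μ(2/r₁ − 1/a_t)] = 46380 m/s.
Δv₁ = v_p − v_c1 = 9013 m/s.
At r₂: circular v_c2 = √(μ/r₂) = 20400 m/s; transfer-apojove v_a = √[μ(2/r₂ − 1/a_t)] = 13830 m/s.
Δv₂ = v_c2 − v_a = 6574 m/s.
Total Δv = Δv₁ + Δv₂ = 15590 m/s = 15.59 km/s.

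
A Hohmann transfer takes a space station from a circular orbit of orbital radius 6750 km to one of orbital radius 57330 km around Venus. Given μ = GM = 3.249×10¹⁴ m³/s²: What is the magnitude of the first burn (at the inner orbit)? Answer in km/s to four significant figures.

r₁ = 6750 km = 6.750×10⁶ m.
r₂ = 57330 km = 5.733×10⁷ m.
Transfer ellipse a_t = (r₁ + r₂)/2 = 3.204×10⁷ m.
At r₁: circular v_c1 = √(μ/r₁) = 6938 m/s; transfer-periapsis v_p = √[μ(2/r₁ − 1/a_t)] = 9280 m/s.
Δv₁ = v_p − v_c1 = 2343 m/s.
= 2.343 km/s.

Δv ≈ 2.343 km/s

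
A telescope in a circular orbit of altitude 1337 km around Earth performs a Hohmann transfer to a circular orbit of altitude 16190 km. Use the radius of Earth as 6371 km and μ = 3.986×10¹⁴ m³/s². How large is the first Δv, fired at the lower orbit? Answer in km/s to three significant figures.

r₁ = 6371 + 1337 = 7708.0 km = 7.7080×10⁶ m.
r₂ = 6371 + 16190 = 22561 km = 2.2561×10⁷ m.
Transfer ellipse a_t = (r₁ + r₂)/2 = 1.513×10⁷ m.
At r₁: circular v_c1 = √(μ/r₁) = 7191 m/s; transfer-perigee v_p = √[μ(2/r₁ − 1/a_t)] = 8780 m/s.
Δv₁ = v_p − v_c1 = 1589 m/s.
= 1.589 km/s.

Δv ≈ 1.59 km/s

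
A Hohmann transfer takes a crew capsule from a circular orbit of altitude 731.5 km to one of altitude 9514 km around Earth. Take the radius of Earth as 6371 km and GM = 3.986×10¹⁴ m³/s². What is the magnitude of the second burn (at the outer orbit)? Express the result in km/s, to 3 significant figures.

r₁ = 6371 + 731.5 = 7102.5 km = 7.1025×10⁶ m.
r₂ = 6371 + 9514 = 15885 km = 1.5885×10⁷ m.
Transfer ellipse a_t = (r₁ + r₂)/2 = 1.149×10⁷ m.
At r₁: circular v_c1 = √(μ/r₁) = 7491 m/s; transfer-perigee v_p = √[μ(2/r₁ − 1/a_t)] = 8807 m/s.
At r₂: circular v_c2 = √(μ/r₂) = 5009 m/s; transfer-apogee v_a = √[μ(2/r₂ − 1/a_t)] = 3938 m/s.
Δv₂ = v_c2 − v_a = 1072 m/s.
= 1.072 km/s.

Δv ≈ 1.07 km/s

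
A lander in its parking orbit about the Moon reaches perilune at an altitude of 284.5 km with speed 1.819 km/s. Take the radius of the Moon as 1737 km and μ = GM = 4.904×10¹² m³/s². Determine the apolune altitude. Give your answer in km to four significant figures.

apolune altitude ≈ 2598 km

r_p = 1737 + 284.5 = 2021.5 km = 2.022×10⁶ m.
Specific energy ε = v²/2 − μ/r = -7.715×10⁵ J/kg, so a = −μ/(2ε) = 3.178×10⁶ m.
The apsides satisfy r_p + r_a = 2a, so the apolune radius is 2a − r_p = 4.335×10⁶ m = 4334.6 km.
Apolune altitude = 4334.6 − 1737 = 2597.6 km.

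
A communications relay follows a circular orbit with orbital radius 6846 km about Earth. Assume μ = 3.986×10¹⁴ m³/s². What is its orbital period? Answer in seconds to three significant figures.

T ≈ 5640 seconds

r = 6846 km = 6.846×10⁶ m.
Kepler's third law: T = 2π√(r³/μ) = 2π√((6.846×10⁶)³ / 3.986×10¹⁴).
r³/μ = 8.050×10⁵ s², so T = 2π × 8.972×10² = 5.637×10³ s.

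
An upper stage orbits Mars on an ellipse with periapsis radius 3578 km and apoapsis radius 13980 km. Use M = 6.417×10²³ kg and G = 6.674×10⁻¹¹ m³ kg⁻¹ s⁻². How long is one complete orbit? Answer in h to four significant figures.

T ≈ 6.937 h

μ = GM = 6.674×10⁻¹¹ × 6.417×10²³ = 4.283×10¹³ m³/s².
Semi-major axis a = (r_p + r_a)/2 = (3578.0 + 13980)/2 = 8779.0 km = 8.779×10⁶ m.
By Kepler's third law T = 2π√(a³/μ) = 2π × 3.975×10³ = 2.497×10⁴ s.
= 6.937 h.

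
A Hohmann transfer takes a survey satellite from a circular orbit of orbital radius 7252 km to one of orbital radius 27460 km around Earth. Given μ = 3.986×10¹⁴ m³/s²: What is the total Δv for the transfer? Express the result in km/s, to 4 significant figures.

r₁ = 7252 km = 7.252×10⁶ m.
r₂ = 27460 km = 2.746×10⁷ m.
Transfer ellipse a_t = (r₁ + r₂)/2 = 1.736×10⁷ m.
At r₁: circular v_c1 = √(μ/r₁) = 7414 m/s; transfer-perigee v_p = √[μ(2/r₁ − 1/a_t)] = 9325 m/s.
Δv₁ = v_p − v_c1 = 1912 m/s.
At r₂: circular v_c2 = √(μ/r₂) = 3810 m/s; transfer-apogee v_a = √[μ(2/r₂ − 1/a_t)] = 2463 m/s.
Δv₂ = v_c2 − v_a = 1347 m/s.
Total Δv = Δv₁ + Δv₂ = 3259 m/s = 3.259 km/s.

Δv_total ≈ 3.259 km/s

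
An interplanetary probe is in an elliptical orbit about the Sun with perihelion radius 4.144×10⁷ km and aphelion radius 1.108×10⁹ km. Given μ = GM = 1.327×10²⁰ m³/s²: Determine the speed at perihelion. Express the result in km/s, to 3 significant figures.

v ≈ 78.6 km/s

Semi-major axis a = (r_p + r_a)/2 = 5.7472×10⁸ km = 5.747×10¹¹ m.
Vis-viva: v² = μ(2/r − 1/a) = 1.327×10²⁰ × (4.826×10⁻¹¹ − 1.740×10⁻¹²) = 6.174×10⁹ m²/s².
v = 78570 m/s = 78.57 km/s.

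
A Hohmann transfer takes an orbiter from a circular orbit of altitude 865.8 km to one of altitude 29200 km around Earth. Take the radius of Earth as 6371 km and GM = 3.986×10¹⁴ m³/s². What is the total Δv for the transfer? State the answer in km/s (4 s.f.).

r₁ = 6371 + 865.8 = 7236.8 km = 7.2368×10⁶ m.
r₂ = 6371 + 29200 = 35571 km = 3.5571×10⁷ m.
Transfer ellipse a_t = (r₁ + r₂)/2 = 2.140×10⁷ m.
At r₁: circular v_c1 = √(μ/r₁) = 7422 m/s; transfer-perigee v_p = √[μ(2/r₁ − 1/a_t)] = 9567 m/s.
Δv₁ = v_p − v_c1 = 2146 m/s.
At r₂: circular v_c2 = √(μ/r₂) = 3348 m/s; transfer-apogee v_a = √[μ(2/r₂ − 1/a_t)] = 1946 m/s.
Δv₂ = v_c2 − v_a = 1401 m/s.
Total Δv = Δv₁ + Δv₂ = 3547 m/s = 3.547 km/s.

Δv_total ≈ 3.547 km/s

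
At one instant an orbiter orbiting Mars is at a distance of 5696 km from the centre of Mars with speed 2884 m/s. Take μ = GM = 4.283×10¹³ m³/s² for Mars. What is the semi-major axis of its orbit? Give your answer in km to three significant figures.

r = 5.696×10⁶ m.
Vis-viva rearranged: 1/a = 2/r − v²/μ = 3.511×10⁻⁷ − 1.942×10⁻⁷ = 1.569×10⁻⁷ m⁻¹.
a = 6.372×10⁶ m = 6372.4 km.

a ≈ 6370 km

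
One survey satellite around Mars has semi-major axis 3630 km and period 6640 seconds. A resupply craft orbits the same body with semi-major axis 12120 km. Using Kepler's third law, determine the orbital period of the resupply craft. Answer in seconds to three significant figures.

Kepler's third law: T² ∝ a³, so T₂ = T₁ (a₂/a₁)^(3/2).
a₂/a₁ = 3.339, (a₂/a₁)^(3/2) = 6.101.
T₂ = 6640 × 6.101 = 40510 seconds.

T₂ ≈ 40500 seconds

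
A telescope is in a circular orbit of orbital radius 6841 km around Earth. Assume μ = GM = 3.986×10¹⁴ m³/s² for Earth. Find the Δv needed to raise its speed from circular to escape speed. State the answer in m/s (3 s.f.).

Δv ≈ 3160 m/s

r = 6841 km = 6.841×10⁶ m.
Circular speed v_c = √(μ/r) = 7633 m/s.
Escape speed v_esc = √(2μ/r) = √2 × v_c = 10800 m/s.
Δv = v_esc − v_c = 3162 m/s.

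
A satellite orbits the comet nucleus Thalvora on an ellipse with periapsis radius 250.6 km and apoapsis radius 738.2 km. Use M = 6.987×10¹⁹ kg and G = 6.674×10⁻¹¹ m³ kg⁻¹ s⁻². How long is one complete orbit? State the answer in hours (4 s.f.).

μ = GM = 6.674×10⁻¹¹ × 6.987×10¹⁹ = 4.663×10⁹ m³/s².
Semi-major axis a = (r_p + r_a)/2 = (250.60 + 738.20)/2 = 494.40 km = 4.944×10⁵ m.
By Kepler's third law T = 2π√(a³/μ) = 2π × 5.091×10³ = 3.199×10⁴ s.
= 8.885 hours.

T ≈ 8.885 hours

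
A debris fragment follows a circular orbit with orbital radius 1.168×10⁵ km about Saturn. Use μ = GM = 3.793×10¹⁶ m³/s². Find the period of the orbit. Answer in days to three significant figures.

r = 1.168×10⁵ km = 1.168×10⁸ m.
Kepler's third law: T = 2π√(r³/μ) = 2π√((1.168×10⁸)³ / 3.793×10¹⁶).
r³/μ = 4.201×10⁷ s², so T = 2π × 6.481×10³ = 4.072×10⁴ s.
Converting: 4.072×10⁴ s ÷ 86400 = 0.4713 days.

T ≈ 0.471 days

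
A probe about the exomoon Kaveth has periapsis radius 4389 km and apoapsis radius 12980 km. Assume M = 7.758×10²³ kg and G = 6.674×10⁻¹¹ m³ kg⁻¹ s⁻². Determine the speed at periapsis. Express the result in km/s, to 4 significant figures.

v ≈ 4.199 km/s

μ = GM = 6.674×10⁻¹¹ × 7.758×10²³ = 5.178×10¹³ m³/s².
Semi-major axis a = (r_p + r_a)/2 = 8684.5 km = 8.684×10⁶ m.
Vis-viva: v² = μ(2/r − 1/a) = 5.178×10¹³ × (4.557×10⁻⁷ − 1.151×10⁻⁷) = 1.763×10⁷ m²/s².
v = 4199 m/s = 4.199 km/s.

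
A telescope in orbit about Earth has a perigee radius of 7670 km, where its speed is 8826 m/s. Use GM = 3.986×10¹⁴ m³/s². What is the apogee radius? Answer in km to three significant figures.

r_p = 7.670×10⁶ m.
Specific energy ε = v²/2 − μ/r = -1.302×10⁷ J/kg, so a = −μ/(2ε) = 1.531×10⁷ m.
The apsides satisfy r_p + r_a = 2a, so the apogee radius is 2a − r_p = 2.295×10⁷ m = 22945 km.

apogee radius ≈ 22900 km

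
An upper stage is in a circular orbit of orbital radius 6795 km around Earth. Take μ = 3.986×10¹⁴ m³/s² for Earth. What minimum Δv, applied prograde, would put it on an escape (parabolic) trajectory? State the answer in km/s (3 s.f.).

r = 6795 km = 6.795×10⁶ m.
Circular speed v_c = √(μ/r) = 7659 m/s.
Escape speed v_esc = √(2μ/r) = √2 × v_c = 10830 m/s.
Δv = v_esc − v_c = 3172 m/s = 3.172 km/s.

Δv ≈ 3.17 km/s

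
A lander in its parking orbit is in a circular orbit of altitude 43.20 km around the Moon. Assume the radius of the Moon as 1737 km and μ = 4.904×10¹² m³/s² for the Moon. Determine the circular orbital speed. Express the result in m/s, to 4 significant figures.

v ≈ 1660 m/s

r = 1737 + 43.20 = 1780.2 km = 1.7802×10⁶ m.
For a circular orbit v = √(μ/r) = √(4.904×10¹² / 1.780×10⁶) = √(2.755×10⁶) = 1660 m/s.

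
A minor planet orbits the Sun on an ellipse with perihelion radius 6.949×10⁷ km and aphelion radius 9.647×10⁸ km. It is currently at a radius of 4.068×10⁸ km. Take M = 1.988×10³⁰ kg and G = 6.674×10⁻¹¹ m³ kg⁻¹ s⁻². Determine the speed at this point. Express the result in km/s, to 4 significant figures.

v ≈ 19.89 km/s

μ = GM = 6.674×10⁻¹¹ × 1.988×10³⁰ = 1.327×10²⁰ m³/s².
Semi-major axis a = (r_p + r_a)/2 = 5.1710×10⁸ km = 5.171×10¹¹ m.
Vis-viva: v² = μ(2/r − 1/a) = 1.327×10²⁰ × (4.916×10⁻¹² − 1.934×10⁻¹²) = 3.957×10⁸ m²/s².
v = 19890 m/s = 19.89 km/s.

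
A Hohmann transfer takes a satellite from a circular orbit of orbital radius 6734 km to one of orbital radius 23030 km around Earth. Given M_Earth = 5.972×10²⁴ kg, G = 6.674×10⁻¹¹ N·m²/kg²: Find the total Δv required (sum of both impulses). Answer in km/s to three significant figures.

μ = GM = 6.674×10⁻¹¹ × 5.972×10²⁴ = 3.986×10¹⁴ m³/s².
r₁ = 6734 km = 6.734×10⁶ m.
r₂ = 23030 km = 2.303×10⁷ m.
Transfer ellipse a_t = (r₁ + r₂)/2 = 1.488×10⁷ m.
At r₁: circular v_c1 = √(μ/r₁) = 7693 m/s; transfer-perigee v_p = √[μ(2/r₁ − 1/a_t)] = 9570 m/s.
Δv₁ = v_p − v_c1 = 1877 m/s.
At r₂: circular v_c2 = √(μ/r₂) = 4160 m/s; transfer-apogee v_a = √[μ(2/r₂ − 1/a_t)] = 2798 m/s.
Δv₂ = v_c2 − v_a = 1362 m/s.
Total Δv = Δv₁ + Δv₂ = 3239 m/s = 3.239 km/s.

Δv_total ≈ 3.24 km/s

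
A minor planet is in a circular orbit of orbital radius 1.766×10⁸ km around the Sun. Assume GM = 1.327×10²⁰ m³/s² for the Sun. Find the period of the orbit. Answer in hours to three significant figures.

T ≈ 11200 hours

r = 1.766×10⁸ km = 1.766×10¹¹ m.
Kepler's third law: T = 2π√(r³/μ) = 2π√((1.766×10¹¹)³ / 1.327×10²⁰).
r³/μ = 4.151×10¹³ s², so T = 2π × 6.442×10⁶ = 4.048×10⁷ s.
Converting: 4.048×10⁷ s ÷ 3600 = 11240 hours.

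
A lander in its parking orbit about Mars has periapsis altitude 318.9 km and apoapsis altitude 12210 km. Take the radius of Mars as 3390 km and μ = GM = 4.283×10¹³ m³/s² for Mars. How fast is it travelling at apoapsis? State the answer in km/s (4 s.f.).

r_p = 3390 + 318.9 = 3708.9 km = 3.7089×10⁶ m.
r_a = 3390 + 12210 = 15600 km = 1.5600×10⁷ m.
Semi-major axis a = (r_p + r_a)/2 = 9654.5 km = 9.654×10⁶ m.
Vis-viva: v² = μ(2/r − 1/a) = 4.283×10¹³ × (1.282×10⁻⁷ − 1.036×10⁻⁷) = 1.055×10⁶ m²/s².
v = 1027 m/s = 1.027 km/s.

v ≈ 1.027 km/s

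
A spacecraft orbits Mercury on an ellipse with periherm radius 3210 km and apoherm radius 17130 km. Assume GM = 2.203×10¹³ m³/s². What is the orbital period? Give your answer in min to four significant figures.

T ≈ 723.6 min

Semi-major axis a = (r_p + r_a)/2 = (3210.0 + 17130)/2 = 10170 km = 1.017×10⁷ m.
By Kepler's third law T = 2π√(a³/μ) = 2π × 6.910×10³ = 4.342×10⁴ s.
= 723.6 min.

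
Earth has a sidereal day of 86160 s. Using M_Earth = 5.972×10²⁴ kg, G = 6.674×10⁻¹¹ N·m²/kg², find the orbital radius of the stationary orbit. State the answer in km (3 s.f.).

μ = GM = 6.674×10⁻¹¹ × 5.972×10²⁴ = 3.986×10¹⁴ m³/s².
A synchronous orbit has period T, so by Kepler's third law a = (μT²/4π²)^(1/3).
μT²/4π² = 3.986×10¹⁴ × (8.616×10⁴)² / 39.48 = 7.495×10²² m³.
a = 4.216×10⁷ m = 42162 km.

r_sync ≈ 42200 km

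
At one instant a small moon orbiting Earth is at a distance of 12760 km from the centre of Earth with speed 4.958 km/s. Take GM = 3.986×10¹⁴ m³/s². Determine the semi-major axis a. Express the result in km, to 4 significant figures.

r = 1.276×10⁷ m.
Specific orbital energy ε = v²/2 − μ/r = (4958)²/2 − 3.986×10¹⁴/1.276×10⁷ = -1.895×10⁷ J/kg.
Since ε = −μ/(2a), a = −μ/(2ε) = 1.052×10⁷ m = 10519 km.

a ≈ 10520 km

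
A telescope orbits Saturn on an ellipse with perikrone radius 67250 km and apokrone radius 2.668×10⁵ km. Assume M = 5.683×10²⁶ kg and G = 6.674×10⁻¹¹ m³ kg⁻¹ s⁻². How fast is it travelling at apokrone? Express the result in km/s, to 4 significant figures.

μ = GM = 6.674×10⁻¹¹ × 5.683×10²⁶ = 3.793×10¹⁶ m³/s².
Semi-major axis a = (r_p + r_a)/2 = 1.6702×10⁵ km = 1.670×10⁸ m.
Vis-viva: v² = μ(2/r − 1/a) = 3.793×10¹⁶ × (7.496×10⁻⁹ − 5.987×10⁻⁹) = 5.724×10⁷ m²/s².
v = 7566 m/s = 7.566 km/s.

v ≈ 7.566 km/s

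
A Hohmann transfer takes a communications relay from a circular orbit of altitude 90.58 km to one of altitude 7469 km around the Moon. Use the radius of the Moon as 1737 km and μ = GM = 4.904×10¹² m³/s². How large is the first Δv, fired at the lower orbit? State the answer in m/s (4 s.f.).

Δv ≈ 478.0 m/s

r₁ = 1737 + 90.58 = 1827.6 km = 1.8276×10⁶ m.
r₂ = 1737 + 7469 = 9206.0 km = 9.2060×10⁶ m.
Transfer ellipse a_t = (r₁ + r₂)/2 = 5.517×10⁶ m.
At r₁: circular v_c1 = √(μ/r₁) = 1638 m/s; transfer-perilune v_p = √[μ(2/r₁ − 1/a_t)] = 2116 m/s.
Δv₁ = v_p − v_c1 = 478.0 m/s.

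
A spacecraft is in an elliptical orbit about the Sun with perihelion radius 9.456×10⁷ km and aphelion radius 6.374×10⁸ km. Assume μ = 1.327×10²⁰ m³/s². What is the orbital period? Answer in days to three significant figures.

T ≈ 1400 days

Semi-major axis a = (r_p + r_a)/2 = (9.4560×10⁷ + 6.3740×10⁸)/2 = 3.6598×10⁸ km = 3.660×10¹¹ m.
By Kepler's third law T = 2π√(a³/μ) = 2π × 1.922×10⁷ = 1.208×10⁸ s.
= 1398 days.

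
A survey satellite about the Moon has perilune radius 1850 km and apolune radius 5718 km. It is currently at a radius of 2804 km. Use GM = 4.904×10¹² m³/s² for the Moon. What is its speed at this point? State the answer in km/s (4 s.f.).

v ≈ 1.484 km/s

Semi-major axis a = (r_p + r_a)/2 = 3784.0 km = 3.784×10⁶ m.
Vis-viva: v² = μ(2/r − 1/a) = 4.904×10¹² × (7.133×10⁻⁷ − 2.643×10⁻⁷) = 2.202×10⁶ m²/s².
v = 1484 m/s = 1.484 km/s.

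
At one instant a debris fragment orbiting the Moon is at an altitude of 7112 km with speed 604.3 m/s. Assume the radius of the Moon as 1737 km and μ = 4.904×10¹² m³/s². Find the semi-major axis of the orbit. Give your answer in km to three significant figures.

r = 1737 + 7112 = 8849.0 km = 8.849×10⁶ m.
Specific orbital energy ε = v²/2 − μ/r = (604.3)²/2 − 4.904×10¹²/8.849×10⁶ = -3.716×10⁵ J/kg.
Since ε = −μ/(2a), a = −μ/(2ε) = 6.599×10⁶ m = 6598.5 km.

a ≈ 6600 km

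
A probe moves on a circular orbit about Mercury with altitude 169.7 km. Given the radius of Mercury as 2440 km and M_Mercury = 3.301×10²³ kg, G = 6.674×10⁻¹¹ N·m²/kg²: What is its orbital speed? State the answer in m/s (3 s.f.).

v ≈ 2910 m/s

μ = GM = 6.674×10⁻¹¹ × 3.301×10²³ = 2.203×10¹³ m³/s².
r = 2440 + 169.7 = 2609.7 km = 2.6097×10⁶ m.
For a circular orbit v = √(μ/r) = √(2.203×10¹³ / 2.610×10⁶) = √(8.442×10⁶) = 2905 m/s.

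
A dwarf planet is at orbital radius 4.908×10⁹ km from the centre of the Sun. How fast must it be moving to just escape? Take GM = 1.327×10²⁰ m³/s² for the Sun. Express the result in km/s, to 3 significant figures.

r = 4.908×10⁹ km = 4.908×10¹² m.
Escape speed v_esc = √(2μ/r) = √(2 × 1.327×10²⁰ / 4.908×10¹²) = √(5.407×10⁷) = 7354 m/s.
= 7.354 km/s.

v_esc ≈ 7.35 km/s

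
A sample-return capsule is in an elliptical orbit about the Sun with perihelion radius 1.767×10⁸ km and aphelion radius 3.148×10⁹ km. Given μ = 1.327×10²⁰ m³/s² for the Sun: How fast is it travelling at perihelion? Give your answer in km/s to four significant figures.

Semi-major axis a = (r_p + r_a)/2 = 1.6624×10⁹ km = 1.662×10¹² m.
Vis-viva: v² = μ(2/r − 1/a) = 1.327×10²⁰ × (1.132×10⁻¹¹ − 6.016×10⁻¹³) = 1.422×10⁹ m²/s².
v = 37710 m/s = 37.71 km/s.

v ≈ 37.71 km/s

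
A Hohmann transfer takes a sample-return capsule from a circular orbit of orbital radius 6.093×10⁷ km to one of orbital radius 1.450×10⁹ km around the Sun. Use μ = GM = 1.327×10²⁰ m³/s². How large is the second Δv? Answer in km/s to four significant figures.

r₁ = 6.093×10⁷ km = 6.093×10¹⁰ m.
r₂ = 1.450×10⁹ km = 1.450×10¹² m.
Transfer ellipse a_t = (r₁ + r₂)/2 = 7.555×10¹¹ m.
At r₁: circular v_c1 = √(μ/r₁) = 46670 m/s; transfer-perihelion v_p = √[μ(2/r₁ − 1/a_t)] = 64650 m/s.
At r₂: circular v_c2 = √(μ/r₂) = 9566 m/s; transfer-aphelion v_a = √[μ(2/r₂ − 1/a_t)] = 2717 m/s.
Δv₂ = v_c2 − v_a = 6850 m/s.
= 6.850 km/s.

Δv ≈ 6.850 km/s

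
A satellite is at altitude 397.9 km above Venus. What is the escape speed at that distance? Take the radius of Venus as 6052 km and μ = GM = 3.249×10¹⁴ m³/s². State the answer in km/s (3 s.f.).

v_esc ≈ 10.0 km/s

r = 6052 + 397.9 = 6449.9 km = 6.4499×10⁶ m.
Escape speed v_esc = √(2μ/r) = √(2 × 3.249×10¹⁴ / 6.450×10⁶) = √(1.007×10⁸) = 10040 m/s.
= 10.04 km/s.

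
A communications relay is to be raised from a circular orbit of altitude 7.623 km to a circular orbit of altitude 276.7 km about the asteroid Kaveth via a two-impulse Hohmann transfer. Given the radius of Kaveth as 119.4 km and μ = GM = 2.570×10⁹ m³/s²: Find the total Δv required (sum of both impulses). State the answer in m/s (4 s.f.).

r₁ = 119.4 + 7.623 = 127.02 km = 1.2702×10⁵ m.
r₂ = 119.4 + 276.7 = 396.10 km = 3.9610×10⁵ m.
Transfer ellipse a_t = (r₁ + r₂)/2 = 2.616×10⁵ m.
At r₁: circular v_c1 = √(μ/r₁) = 142.2 m/s; transfer-periapsis v_p = √[μ(2/r₁ − 1/a_t)] = 175.0 m/s.
Δv₁ = v_p − v_c1 = 32.80 m/s.
At r₂: circular v_c2 = √(μ/r₂) = 80.55 m/s; transfer-apoapsis v_a = √[μ(2/r₂ − 1/a_t)] = 56.13 m/s.
Δv₂ = v_c2 − v_a = 24.42 m/s.
Total Δv = Δv₁ + Δv₂ = 57.22 m/s.

Δv_total ≈ 57.22 m/s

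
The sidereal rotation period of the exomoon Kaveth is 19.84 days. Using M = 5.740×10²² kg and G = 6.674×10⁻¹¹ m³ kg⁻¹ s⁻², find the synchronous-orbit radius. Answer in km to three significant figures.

μ = GM = 6.674×10⁻¹¹ × 5.740×10²² = 3.831×10¹² m³/s².
T = 19.84 days = 1.714×10⁶ s.
A synchronous orbit has period T, so by Kepler's third law a = (μT²/4π²)^(1/3).
μT²/4π² = 3.831×10¹² × (1.714×10⁶)² / 39.48 = 2.851×10²³ m³.
a = 6.582×10⁷ m = 65819 km.

r_sync ≈ 65800 km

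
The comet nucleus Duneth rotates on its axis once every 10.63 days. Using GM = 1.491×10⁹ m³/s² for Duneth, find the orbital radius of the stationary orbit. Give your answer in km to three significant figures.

T = 10.63 days = 9.184×10⁵ s.
A synchronous orbit has period T, so by Kepler's third law a = (μT²/4π²)^(1/3).
μT²/4π² = 1.491×10⁹ × (9.184×10⁵)² / 39.48 = 3.186×10¹⁹ m³.
a = 3.170×10⁶ m = 3170.1 km.

r_sync ≈ 3170 km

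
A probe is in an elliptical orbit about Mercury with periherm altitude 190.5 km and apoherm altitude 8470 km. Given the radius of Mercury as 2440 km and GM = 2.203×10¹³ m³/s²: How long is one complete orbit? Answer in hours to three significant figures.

T ≈ 6.55 hours

r_p = 2440 + 190.5 = 2630.5 km = 2.6305×10⁶ m.
r_a = 2440 + 8470 = 10910 km = 1.0910×10⁷ m.
Semi-major axis a = (r_p + r_a)/2 = (2630.5 + 10910)/2 = 6770.2 km = 6.770×10⁶ m.
By Kepler's third law T = 2π√(a³/μ) = 2π × 3.753×10³ = 2.358×10⁴ s.
= 6.551 hours.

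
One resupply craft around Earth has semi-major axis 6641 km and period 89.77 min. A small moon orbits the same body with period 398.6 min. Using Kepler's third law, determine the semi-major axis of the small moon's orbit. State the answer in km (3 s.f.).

Kepler's third law: a³ ∝ T², so a₂ = a₁ (T₂/T₁)^(2/3).
T₂/T₁ = 4.440, (T₂/T₁)^(2/3) = 2.701.
a₂ = 6641 × 2.701 = 17940 km.

a₂ ≈ 17900 km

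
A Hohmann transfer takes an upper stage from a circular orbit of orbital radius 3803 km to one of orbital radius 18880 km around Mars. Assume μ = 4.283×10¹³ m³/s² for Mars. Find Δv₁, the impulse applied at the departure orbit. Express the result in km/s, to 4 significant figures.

Δv ≈ 0.974 km/s

r₁ = 3803 km = 3.803×10⁶ m.
r₂ = 18880 km = 1.888×10⁷ m.
Transfer ellipse a_t = (r₁ + r₂)/2 = 1.134×10⁷ m.
At r₁: circular v_c1 = √(μ/r₁) = 3356 m/s; transfer-periapsis v_p = √[μ(2/r₁ − 1/a_t)] = 4330 m/s.
Δv₁ = v_p − v_c1 = 974.0 m/s.
= 0.974 km/s.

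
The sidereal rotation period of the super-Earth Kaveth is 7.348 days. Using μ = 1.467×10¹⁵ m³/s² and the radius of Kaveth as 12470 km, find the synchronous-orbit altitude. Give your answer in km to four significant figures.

h_sync ≈ 2.340×10⁵ km

T = 7.348 days = 6.349×10⁵ s.
A synchronous orbit has period T, so by Kepler's third law a = (μT²/4π²)^(1/3).
μT²/4π² = 1.467×10¹⁵ × (6.349×10⁵)² / 39.48 = 1.498×10²⁵ m³.
a = 2.465×10⁸ m = 2.4650×10⁵ km.
Altitude h = a − R = 2.4650×10⁵ − 12470 = 2.3403×10⁵ km.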